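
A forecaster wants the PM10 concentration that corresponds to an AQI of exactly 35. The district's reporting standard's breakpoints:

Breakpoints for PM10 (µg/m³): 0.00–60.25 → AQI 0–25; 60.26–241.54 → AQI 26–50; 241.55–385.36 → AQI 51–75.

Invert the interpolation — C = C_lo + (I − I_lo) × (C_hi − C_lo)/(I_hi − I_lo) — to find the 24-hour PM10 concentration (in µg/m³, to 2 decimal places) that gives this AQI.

AQI 35 lies in the 26–50 band, which corresponds to 60.26–241.54 µg/m³.
C = 60.26 + (35−26)×(241.54−60.26)/(50−26) = 60.26 + 9×181.28/24 ≈ 128.2400 µg/m³ → 128.24 µg/m³ to 2 dp.

128.24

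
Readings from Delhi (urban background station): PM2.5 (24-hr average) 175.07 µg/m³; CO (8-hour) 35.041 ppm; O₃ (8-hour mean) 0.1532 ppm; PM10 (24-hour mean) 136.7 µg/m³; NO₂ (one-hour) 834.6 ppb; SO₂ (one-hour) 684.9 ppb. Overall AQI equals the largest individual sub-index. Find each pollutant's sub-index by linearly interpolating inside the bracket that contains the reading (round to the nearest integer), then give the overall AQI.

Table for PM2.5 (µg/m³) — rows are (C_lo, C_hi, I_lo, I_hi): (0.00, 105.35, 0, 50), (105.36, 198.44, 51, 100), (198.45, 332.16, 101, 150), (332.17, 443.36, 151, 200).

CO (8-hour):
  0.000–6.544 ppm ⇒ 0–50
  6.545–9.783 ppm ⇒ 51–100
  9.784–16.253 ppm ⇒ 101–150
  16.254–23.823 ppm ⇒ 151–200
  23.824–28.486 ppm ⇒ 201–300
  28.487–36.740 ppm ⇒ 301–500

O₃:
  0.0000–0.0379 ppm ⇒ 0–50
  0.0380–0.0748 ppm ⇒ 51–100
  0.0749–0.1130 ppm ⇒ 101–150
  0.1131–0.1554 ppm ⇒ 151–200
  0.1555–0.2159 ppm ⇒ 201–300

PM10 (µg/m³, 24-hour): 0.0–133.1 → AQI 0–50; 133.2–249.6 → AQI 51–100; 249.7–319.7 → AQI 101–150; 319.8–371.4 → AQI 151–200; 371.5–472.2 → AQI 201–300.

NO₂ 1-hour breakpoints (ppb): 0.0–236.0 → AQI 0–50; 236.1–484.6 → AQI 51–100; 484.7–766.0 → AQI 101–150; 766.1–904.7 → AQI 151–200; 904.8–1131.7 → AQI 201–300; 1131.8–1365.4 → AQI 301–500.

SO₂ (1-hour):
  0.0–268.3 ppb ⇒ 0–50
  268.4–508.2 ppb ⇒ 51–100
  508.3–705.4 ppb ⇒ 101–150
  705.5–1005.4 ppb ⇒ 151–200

PM2.5: 175.07 ∈ [105.36, 198.44] ↔ index [51, 100].
51 + (175.07−105.36)·(100−51)/(198.44−105.36) = 51 + 69.71·49/93.08 ≈ 87.70, so AQI = 88.
CO 35.041: bracket 28.487–36.740 → index 301–500; slope 199/8.253, offset 6.554.
AQI = 301 + 199/8.253·6.554 ≈ 459.03 ⇒ 459.
O₃ 0.1532: bracket 0.1131–0.1554 → index 151–200; slope 49/0.0423, offset 0.0401.
AQI = 151 + 49/0.0423·0.0401 ≈ 197.45 ⇒ 197.
PM10: 136.7 lies in 133.2–249.6, so I_lo=51, I_hi=100, C_lo=133.2, C_hi=249.6.
(100−51)/(249.6−133.2) × (136.7−133.2) + 51 = 49/116.4 × 3.5 + 51 ≈ 52.47 → 52.
NO₂: 834.6 ∈ [766.1, 904.7] ↔ index [151, 200].
151 + (834.6−766.1)·(200−151)/(904.7−766.1) = 151 + 68.5·49/138.6 ≈ 175.22, so AQI = 175.
SO₂: row 508.3–705.4 (AQI 101–150). (150−101)·(684.9−508.3)/(705.4−508.3) + 101 = 49·176.6/197.1 + 101 ≈ 144.90 → 145.
Sub-indices: PM2.5→88, CO→459, O₃→197, PM10→52, NO₂→175, SO₂→145. Overall AQI = max = 459; dominant pollutant is CO.
AQI 459: Hazardous.

459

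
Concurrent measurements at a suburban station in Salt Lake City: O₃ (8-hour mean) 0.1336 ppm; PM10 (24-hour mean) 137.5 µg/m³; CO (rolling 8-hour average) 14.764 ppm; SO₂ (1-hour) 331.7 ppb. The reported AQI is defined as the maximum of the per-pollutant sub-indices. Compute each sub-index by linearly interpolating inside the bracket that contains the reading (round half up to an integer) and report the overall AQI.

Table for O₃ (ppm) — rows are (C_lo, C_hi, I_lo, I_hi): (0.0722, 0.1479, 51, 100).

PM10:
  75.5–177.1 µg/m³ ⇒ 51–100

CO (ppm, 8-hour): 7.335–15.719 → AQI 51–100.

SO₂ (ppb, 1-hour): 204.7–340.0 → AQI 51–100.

O₃: 0.1336 lies in 0.0722–0.1479, so I_lo=51, I_hi=100, C_lo=0.0722, C_hi=0.1479.
(100−51)/(0.1479−0.0722) × (0.1336−0.0722) + 51 = 49/0.0757 × 0.0614 + 51 ≈ 90.74 → 91.
PM10: row 75.5–177.1 (AQI 51–100). (100−51)·(137.5−75.5)/(177.1−75.5) + 51 = 49·62.0/101.6 + 51 ≈ 80.90 → 81.
CO: 14.764 lies in 7.335–15.719, so I_lo=51, I_hi=100, C_lo=7.335, C_hi=15.719.
(100−51)/(15.719−7.335) × (14.764−7.335) + 51 = 49/8.384 × 7.429 + 51 ≈ 94.42 → 94.
SO₂: 331.7 lies in 204.7–340.0, so I_lo=51, I_hi=100, C_lo=204.7, C_hi=340.0.
(100−51)/(340.0−204.7) × (331.7−204.7) + 51 = 49/135.3 × 127.0 + 51 ≈ 96.99 → 97.
Sub-indices: O₃→91, PM10→81, CO→94, SO₂→97. Overall AQI = max = 97; dominant pollutant is SO₂.
AQI 97: Moderate.

97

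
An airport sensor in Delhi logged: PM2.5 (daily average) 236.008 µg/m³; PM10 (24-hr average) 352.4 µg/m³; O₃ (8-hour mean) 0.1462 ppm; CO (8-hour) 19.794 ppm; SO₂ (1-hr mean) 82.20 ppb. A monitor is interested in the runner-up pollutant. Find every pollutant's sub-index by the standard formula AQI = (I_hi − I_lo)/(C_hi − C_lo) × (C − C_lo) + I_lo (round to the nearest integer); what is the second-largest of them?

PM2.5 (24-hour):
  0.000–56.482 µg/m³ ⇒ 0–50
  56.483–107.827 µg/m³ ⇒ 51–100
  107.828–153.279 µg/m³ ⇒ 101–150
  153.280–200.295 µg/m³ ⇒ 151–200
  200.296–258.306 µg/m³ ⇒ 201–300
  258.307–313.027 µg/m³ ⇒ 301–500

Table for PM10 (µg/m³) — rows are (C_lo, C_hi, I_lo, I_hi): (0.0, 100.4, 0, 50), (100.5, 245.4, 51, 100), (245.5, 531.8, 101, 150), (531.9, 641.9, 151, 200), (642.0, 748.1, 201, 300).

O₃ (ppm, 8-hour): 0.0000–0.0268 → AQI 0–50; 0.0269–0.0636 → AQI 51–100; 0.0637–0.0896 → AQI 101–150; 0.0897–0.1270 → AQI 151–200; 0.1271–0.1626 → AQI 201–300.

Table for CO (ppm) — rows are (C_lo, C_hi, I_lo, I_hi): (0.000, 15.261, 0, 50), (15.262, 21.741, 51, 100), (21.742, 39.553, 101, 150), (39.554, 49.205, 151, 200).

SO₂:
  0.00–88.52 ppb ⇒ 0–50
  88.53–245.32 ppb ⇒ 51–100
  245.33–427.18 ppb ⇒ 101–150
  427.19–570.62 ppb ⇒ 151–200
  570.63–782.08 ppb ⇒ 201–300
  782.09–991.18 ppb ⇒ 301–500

254

PM2.5 236.008: bracket 200.296–258.306 → index 201–300; slope 99/58.010, offset 35.712.
AQI = 201 + 99/58.010·35.712 ≈ 261.95 ⇒ 262.
PM10: 352.4 ∈ [245.5, 531.8] ↔ index [101, 150].
101 + (352.4−245.5)·(150−101)/(531.8−245.5) = 101 + 106.9·49/286.3 ≈ 119.30, so AQI = 119.
O₃: row 0.1271–0.1626 (AQI 201–300). (300−201)·(0.1462−0.1271)/(0.1626−0.1271) + 201 = 99·0.0191/0.0355 + 201 ≈ 254.26 → 254.
CO: 19.794 lies in 15.262–21.741, so I_lo=51, I_hi=100, C_lo=15.262, C_hi=21.741.
(100−51)/(21.741−15.262) × (19.794−15.262) + 51 = 49/6.479 × 4.532 + 51 ≈ 85.28 → 85.
SO₂: 82.20 ∈ [0.00, 88.52] ↔ index [0, 50].
0 + (82.20−0.00)·(50−0)/(88.52−0.00) = 0 + 82.20·50/88.52 ≈ 46.43, so AQI = 46.
Sub-indices: PM2.5→262, PM10→119, O₃→254, CO→85, SO₂→46. Ranked high→low: 262, 254, 119, 85, 46. Second-highest sub-index = 254.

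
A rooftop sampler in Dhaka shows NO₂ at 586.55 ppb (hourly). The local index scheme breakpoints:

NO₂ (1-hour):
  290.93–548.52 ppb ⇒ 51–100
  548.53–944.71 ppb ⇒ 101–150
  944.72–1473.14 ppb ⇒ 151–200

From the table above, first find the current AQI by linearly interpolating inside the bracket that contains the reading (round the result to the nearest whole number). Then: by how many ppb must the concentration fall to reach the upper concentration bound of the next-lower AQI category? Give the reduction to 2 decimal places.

NO₂: 586.55 ∈ [548.53, 944.71] ↔ index [101, 150].
101 + (586.55−548.53)·(150−101)/(944.71−548.53) = 101 + 38.02·49/396.18 ≈ 105.70, so AQI = 106.
Current AQI 106 is in the Unhealthy for Sensitive Groups range (101–150). The next-lower category tops out at AQI 100, whose upper concentration bound is 548.52 ppb.
Reduction needed = 586.55 − 548.52 = 38.03 ppb.

38.03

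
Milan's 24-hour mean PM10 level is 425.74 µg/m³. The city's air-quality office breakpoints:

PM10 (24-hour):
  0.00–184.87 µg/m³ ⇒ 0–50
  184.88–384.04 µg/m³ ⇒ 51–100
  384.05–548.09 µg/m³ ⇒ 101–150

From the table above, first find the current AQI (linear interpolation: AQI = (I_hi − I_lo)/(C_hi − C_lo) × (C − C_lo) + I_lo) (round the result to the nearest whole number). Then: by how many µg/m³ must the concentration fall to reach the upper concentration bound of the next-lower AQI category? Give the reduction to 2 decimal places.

PM10: row 384.05–548.09 (AQI 101–150). (150−101)·(425.74−384.05)/(548.09−384.05) + 101 = 49·41.69/164.04 + 101 ≈ 113.45 → 113.
Current AQI 113 is in the Unhealthy for Sensitive Groups range (101–150). The next-lower category tops out at AQI 100, whose upper concentration bound is 384.04 µg/m³.
Reduction needed = 425.74 − 384.04 = 41.70 µg/m³.

41.70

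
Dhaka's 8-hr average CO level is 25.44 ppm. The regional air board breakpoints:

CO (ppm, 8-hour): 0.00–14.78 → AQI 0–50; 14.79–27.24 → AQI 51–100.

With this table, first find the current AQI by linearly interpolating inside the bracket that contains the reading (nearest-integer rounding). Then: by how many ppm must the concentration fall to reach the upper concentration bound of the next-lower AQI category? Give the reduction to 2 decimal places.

CO: row 14.79–27.24 (AQI 51–100). (100−51)·(25.44−14.79)/(27.24−14.79) + 51 = 49·10.65/12.45 + 51 ≈ 92.92 → 93.
Current AQI 93 is in the Moderate range (51–100). The next-lower category tops out at AQI 50, whose upper concentration bound is 14.78 ppm.
Reduction needed = 25.44 − 14.78 = 10.66 ppm.

10.66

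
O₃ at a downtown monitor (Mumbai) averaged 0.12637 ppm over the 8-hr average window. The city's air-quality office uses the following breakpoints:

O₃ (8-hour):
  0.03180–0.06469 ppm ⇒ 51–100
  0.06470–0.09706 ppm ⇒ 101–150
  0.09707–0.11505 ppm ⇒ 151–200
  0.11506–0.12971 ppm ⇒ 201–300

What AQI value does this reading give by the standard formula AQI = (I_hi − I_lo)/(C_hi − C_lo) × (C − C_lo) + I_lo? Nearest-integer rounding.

O₃: row 0.11506–0.12971 (AQI 201–300). (300−201)·(0.12637−0.11506)/(0.12971−0.11506) + 201 = 99·0.01131/0.01465 + 201 ≈ 277.43 → 277.

277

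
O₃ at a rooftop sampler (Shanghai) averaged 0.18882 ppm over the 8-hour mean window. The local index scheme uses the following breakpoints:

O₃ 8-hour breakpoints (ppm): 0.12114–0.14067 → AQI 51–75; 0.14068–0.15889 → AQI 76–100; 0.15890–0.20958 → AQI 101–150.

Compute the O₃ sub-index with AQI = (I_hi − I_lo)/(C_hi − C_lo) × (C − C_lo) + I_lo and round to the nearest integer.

130

O₃: 0.18882 ∈ [0.15890, 0.20958] ↔ index [101, 150].
101 + (0.18882−0.15890)·(150−101)/(0.20958−0.15890) = 101 + 0.02992·49/0.05068 ≈ 129.93, so AQI = 130.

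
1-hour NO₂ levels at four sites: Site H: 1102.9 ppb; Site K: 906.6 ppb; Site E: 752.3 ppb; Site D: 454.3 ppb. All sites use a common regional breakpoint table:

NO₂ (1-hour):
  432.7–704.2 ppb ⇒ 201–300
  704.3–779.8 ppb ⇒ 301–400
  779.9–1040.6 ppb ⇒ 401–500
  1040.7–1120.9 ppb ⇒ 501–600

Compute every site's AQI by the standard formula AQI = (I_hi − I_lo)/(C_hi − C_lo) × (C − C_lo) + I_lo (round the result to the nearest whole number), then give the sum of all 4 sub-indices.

Site H: row 1040.7–1120.9 (AQI 501–600). (600−501)·(1102.9−1040.7)/(1120.9−1040.7) + 501 = 99·62.2/80.2 + 501 ≈ 577.78 → 578.
Site K: 906.6 ∈ [779.9, 1040.6] ↔ index [401, 500].
401 + (906.6−779.9)·(500−401)/(1040.6−779.9) = 401 + 126.7·99/260.7 ≈ 449.11, so AQI = 449.
Site E: 752.3 lies in 704.3–779.8, so I_lo=301, I_hi=400, C_lo=704.3, C_hi=779.8.
(400−301)/(779.8−704.3) × (752.3−704.3) + 301 = 99/75.5 × 48.0 + 301 ≈ 363.94 → 364.
Site D: 454.3 lies in 432.7–704.2, so I_lo=201, I_hi=300, C_lo=432.7, C_hi=704.2.
(300−201)/(704.2−432.7) × (454.3−432.7) + 201 = 99/271.5 × 21.6 + 201 ≈ 208.88 → 209.
AQIs: Site H=578, Site K=449, Site E=364, Site D=209. Sum = 578 + 449 + 364 + 209 = 1600.

1600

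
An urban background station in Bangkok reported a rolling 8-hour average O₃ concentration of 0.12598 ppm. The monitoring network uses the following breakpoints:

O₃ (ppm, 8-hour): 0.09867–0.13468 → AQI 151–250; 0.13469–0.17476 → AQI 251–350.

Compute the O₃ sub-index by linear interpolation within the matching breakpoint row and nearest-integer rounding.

O₃: row 0.09867–0.13468 (AQI 151–250). (250−151)·(0.12598−0.09867)/(0.13468−0.09867) + 151 = 99·0.02731/0.03601 + 151 ≈ 226.08 → 226.

226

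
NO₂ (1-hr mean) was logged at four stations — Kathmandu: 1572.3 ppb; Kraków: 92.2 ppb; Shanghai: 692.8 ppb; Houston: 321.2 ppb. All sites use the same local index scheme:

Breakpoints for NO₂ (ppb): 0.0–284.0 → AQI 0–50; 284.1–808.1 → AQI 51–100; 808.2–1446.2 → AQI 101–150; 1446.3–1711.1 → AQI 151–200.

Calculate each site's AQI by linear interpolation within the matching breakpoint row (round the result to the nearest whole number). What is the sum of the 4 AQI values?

Kathmandu 1572.3: bracket 1446.3–1711.1 → index 151–200; slope 49/264.8, offset 126.0.
AQI = 151 + 49/264.8·126.0 ≈ 174.32 ⇒ 174.
Kraków: 92.2 lies in 0.0–284.0, so I_lo=0, I_hi=50, C_lo=0.0, C_hi=284.0.
(50−0)/(284.0−0.0) × (92.2−0.0) + 0 = 50/284.0 × 92.2 + 0 ≈ 16.23 → 16.
Shanghai: 692.8 lies in 284.1–808.1, so I_lo=51, I_hi=100, C_lo=284.1, C_hi=808.1.
(100−51)/(808.1−284.1) × (692.8−284.1) + 51 = 49/524.0 × 408.7 + 51 ≈ 89.22 → 89.
Houston 321.2: bracket 284.1–808.1 → index 51–100; slope 49/524.0, offset 37.1.
AQI = 51 + 49/524.0·37.1 ≈ 54.47 ⇒ 54.
AQIs: Kathmandu=174, Kraków=16, Shanghai=89, Houston=54. Sum = 174 + 16 + 89 + 54 = 333.

333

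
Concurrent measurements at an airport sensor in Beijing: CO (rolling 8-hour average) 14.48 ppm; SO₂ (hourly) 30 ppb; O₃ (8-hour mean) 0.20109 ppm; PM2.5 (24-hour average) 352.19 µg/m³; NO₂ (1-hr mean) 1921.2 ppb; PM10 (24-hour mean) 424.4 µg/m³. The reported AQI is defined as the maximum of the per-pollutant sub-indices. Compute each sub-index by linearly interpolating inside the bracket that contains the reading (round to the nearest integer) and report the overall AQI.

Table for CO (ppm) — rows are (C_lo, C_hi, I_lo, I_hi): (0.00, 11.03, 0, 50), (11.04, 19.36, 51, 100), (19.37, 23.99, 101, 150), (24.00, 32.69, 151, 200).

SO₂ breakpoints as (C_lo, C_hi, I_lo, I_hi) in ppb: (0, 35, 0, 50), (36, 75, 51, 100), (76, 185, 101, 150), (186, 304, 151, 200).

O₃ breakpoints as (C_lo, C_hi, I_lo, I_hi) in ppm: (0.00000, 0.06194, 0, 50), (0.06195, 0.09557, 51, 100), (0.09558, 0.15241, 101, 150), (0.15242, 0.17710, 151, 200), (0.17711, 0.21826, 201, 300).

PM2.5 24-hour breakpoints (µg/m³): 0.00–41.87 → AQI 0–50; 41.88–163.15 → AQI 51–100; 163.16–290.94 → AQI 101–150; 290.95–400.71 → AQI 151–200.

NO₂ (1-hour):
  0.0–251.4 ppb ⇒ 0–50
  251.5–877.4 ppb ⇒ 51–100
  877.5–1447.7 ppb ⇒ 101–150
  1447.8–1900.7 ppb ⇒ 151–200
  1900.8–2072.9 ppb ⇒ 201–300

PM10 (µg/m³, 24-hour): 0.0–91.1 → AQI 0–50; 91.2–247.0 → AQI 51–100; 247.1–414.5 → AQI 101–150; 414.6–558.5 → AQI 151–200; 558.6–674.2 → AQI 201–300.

CO: row 11.04–19.36 (AQI 51–100). (100−51)·(14.48−11.04)/(19.36−11.04) + 51 = 49·3.44/8.32 + 51 ≈ 71.26 → 71.
SO₂: 30 ∈ [0, 35] ↔ index [0, 50].
0 + (30−0)·(50−0)/(35−0) = 0 + 30·50/35 ≈ 42.86, so AQI = 43.
O₃: row 0.17711–0.21826 (AQI 201–300). (300−201)·(0.20109−0.17711)/(0.21826−0.17711) + 201 = 99·0.02398/0.04115 + 201 ≈ 258.69 → 259.
PM2.5: 352.19 lies in 290.95–400.71, so I_lo=151, I_hi=200, C_lo=290.95, C_hi=400.71.
(200−151)/(400.71−290.95) × (352.19−290.95) + 151 = 49/109.76 × 61.24 + 151 ≈ 178.34 → 178.
NO₂: row 1900.8–2072.9 (AQI 201–300). (300−201)·(1921.2−1900.8)/(2072.9−1900.8) + 201 = 99·20.4/172.1 + 201 ≈ 212.74 → 213.
PM10: 424.4 ∈ [414.6, 558.5] ↔ index [151, 200].
151 + (424.4−414.6)·(200−151)/(558.5−414.6) = 151 + 9.8·49/143.9 ≈ 154.34, so AQI = 154.
Sub-indices: CO→71, SO₂→43, O₃→259, PM2.5→178, NO₂→213, PM10→154. Overall AQI = max = 259; dominant pollutant is O₃.
AQI 259: Very Unhealthy.

259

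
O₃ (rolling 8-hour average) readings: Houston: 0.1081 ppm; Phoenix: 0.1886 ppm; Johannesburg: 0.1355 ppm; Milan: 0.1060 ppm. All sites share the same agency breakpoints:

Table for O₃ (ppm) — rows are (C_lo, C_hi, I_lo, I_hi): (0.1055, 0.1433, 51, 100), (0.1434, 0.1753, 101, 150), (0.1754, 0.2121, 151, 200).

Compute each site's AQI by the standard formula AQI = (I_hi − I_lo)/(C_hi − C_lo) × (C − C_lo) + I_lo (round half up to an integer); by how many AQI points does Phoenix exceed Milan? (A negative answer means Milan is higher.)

117

Houston 0.1081: bracket 0.1055–0.1433 → index 51–100; slope 49/0.0378, offset 0.0026.
AQI = 51 + 49/0.0378·0.0026 ≈ 54.37 ⇒ 54.
Phoenix 0.1886: bracket 0.1754–0.2121 → index 151–200; slope 49/0.0367, offset 0.0132.
AQI = 151 + 49/0.0367·0.0132 ≈ 168.62 ⇒ 169.
Johannesburg 0.1355: bracket 0.1055–0.1433 → index 51–100; slope 49/0.0378, offset 0.0300.
AQI = 51 + 49/0.0378·0.0300 ≈ 89.89 ⇒ 90.
Milan: 0.1060 ∈ [0.1055, 0.1433] ↔ index [51, 100].
51 + (0.1060−0.1055)·(100−51)/(0.1433−0.1055) = 51 + 0.0005·49/0.0378 ≈ 51.65, so AQI = 52.
AQIs: Houston=54, Phoenix=169, Johannesburg=90, Milan=52. Phoenix (169) − Milan (52) = 117.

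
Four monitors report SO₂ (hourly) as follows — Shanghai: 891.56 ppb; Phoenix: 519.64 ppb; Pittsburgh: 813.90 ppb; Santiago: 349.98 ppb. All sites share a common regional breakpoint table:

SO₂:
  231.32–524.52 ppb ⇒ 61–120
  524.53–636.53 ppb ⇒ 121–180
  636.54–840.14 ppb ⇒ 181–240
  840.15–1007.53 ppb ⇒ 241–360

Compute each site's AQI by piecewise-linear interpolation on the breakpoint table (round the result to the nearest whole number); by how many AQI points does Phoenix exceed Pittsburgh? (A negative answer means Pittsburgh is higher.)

Shanghai 891.56: bracket 840.15–1007.53 → index 241–360; slope 119/167.38, offset 51.41.
AQI = 241 + 119/167.38·51.41 ≈ 277.55 ⇒ 278.
Phoenix: 519.64 lies in 231.32–524.52, so I_lo=61, I_hi=120, C_lo=231.32, C_hi=524.52.
(120−61)/(524.52−231.32) × (519.64−231.32) + 61 = 59/293.20 × 288.32 + 61 ≈ 119.02 → 119.
Pittsburgh: 813.90 lies in 636.54–840.14, so I_lo=181, I_hi=240, C_lo=636.54, C_hi=840.14.
(240−181)/(840.14−636.54) × (813.90−636.54) + 181 = 59/203.60 × 177.36 + 181 ≈ 232.40 → 232.
Santiago: 349.98 lies in 231.32–524.52, so I_lo=61, I_hi=120, C_lo=231.32, C_hi=524.52.
(120−61)/(524.52−231.32) × (349.98−231.32) + 61 = 59/293.20 × 118.66 + 61 ≈ 84.88 → 85.
AQIs: Shanghai=278, Phoenix=119, Pittsburgh=232, Santiago=85. Phoenix (119) − Pittsburgh (232) = -113.

-113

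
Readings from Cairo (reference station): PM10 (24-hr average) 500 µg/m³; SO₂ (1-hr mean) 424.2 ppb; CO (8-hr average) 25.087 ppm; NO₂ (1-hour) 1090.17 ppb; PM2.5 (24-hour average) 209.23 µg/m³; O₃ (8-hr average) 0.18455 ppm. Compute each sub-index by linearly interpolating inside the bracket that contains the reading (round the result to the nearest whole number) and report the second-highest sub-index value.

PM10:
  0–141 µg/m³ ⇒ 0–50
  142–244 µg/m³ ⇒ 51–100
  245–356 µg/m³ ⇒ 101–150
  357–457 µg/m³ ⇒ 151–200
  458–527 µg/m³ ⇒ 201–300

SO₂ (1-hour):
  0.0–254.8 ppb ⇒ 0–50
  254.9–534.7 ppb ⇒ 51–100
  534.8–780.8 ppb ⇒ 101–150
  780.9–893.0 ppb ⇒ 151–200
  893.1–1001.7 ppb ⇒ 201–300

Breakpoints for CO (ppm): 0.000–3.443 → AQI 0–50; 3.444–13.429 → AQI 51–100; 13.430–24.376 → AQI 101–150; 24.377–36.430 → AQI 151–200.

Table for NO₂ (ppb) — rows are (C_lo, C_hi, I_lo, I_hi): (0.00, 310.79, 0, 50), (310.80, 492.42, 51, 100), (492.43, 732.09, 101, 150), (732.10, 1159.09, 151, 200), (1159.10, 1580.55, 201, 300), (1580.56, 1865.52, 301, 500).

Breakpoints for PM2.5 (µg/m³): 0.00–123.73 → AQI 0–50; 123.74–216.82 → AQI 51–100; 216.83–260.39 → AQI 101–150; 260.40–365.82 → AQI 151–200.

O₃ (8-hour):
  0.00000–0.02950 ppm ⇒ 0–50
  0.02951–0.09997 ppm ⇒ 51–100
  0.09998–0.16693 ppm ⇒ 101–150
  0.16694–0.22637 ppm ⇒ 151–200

PM10: 500 lies in 458–527, so I_lo=201, I_hi=300, C_lo=458, C_hi=527.
(300−201)/(527−458) × (500−458) + 201 = 99/69 × 42 + 201 ≈ 261.26 → 261.
SO₂: row 254.9–534.7 (AQI 51–100). (100−51)·(424.2−254.9)/(534.7−254.9) + 51 = 49·169.3/279.8 + 51 ≈ 80.65 → 81.
CO: 25.087 lies in 24.377–36.430, so I_lo=151, I_hi=200, C_lo=24.377, C_hi=36.430.
(200−151)/(36.430−24.377) × (25.087−24.377) + 151 = 49/12.053 × 0.710 + 151 ≈ 153.89 → 154.
NO₂: row 732.10–1159.09 (AQI 151–200). (200−151)·(1090.17−732.10)/(1159.09−732.10) + 151 = 49·358.07/426.99 + 151 ≈ 192.09 → 192.
PM2.5: row 123.74–216.82 (AQI 51–100). (100−51)·(209.23−123.74)/(216.82−123.74) + 51 = 49·85.49/93.08 + 51 ≈ 96.00 → 96.
O₃: 0.18455 ∈ [0.16694, 0.22637] ↔ index [151, 200].
151 + (0.18455−0.16694)·(200−151)/(0.22637−0.16694) = 151 + 0.01761·49/0.05943 ≈ 165.52, so AQI = 166.
Sub-indices: PM10→261, SO₂→81, CO→154, NO₂→192, PM2.5→96, O₃→166. Ranked high→low: 261, 192, 166, 154, 96, 81. Second-highest sub-index = 192.

192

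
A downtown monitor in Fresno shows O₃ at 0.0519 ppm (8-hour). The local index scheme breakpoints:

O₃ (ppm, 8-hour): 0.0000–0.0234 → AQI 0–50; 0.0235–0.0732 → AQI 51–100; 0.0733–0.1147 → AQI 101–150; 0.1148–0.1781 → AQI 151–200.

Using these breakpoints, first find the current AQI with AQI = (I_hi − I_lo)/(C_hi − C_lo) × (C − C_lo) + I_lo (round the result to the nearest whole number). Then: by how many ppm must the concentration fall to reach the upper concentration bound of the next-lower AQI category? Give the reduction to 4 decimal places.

0.0285

O₃ 0.0519: bracket 0.0235–0.0732 → index 51–100; slope 49/0.0497, offset 0.0284.
AQI = 51 + 49/0.0497·0.0284 ≈ 79.00 ⇒ 79.
Current AQI 79 is in the Moderate range (51–100). The next-lower category tops out at AQI 50, whose upper concentration bound is 0.0234 ppm.
Reduction needed = 0.0519 − 0.0234 = 0.0285 ppm.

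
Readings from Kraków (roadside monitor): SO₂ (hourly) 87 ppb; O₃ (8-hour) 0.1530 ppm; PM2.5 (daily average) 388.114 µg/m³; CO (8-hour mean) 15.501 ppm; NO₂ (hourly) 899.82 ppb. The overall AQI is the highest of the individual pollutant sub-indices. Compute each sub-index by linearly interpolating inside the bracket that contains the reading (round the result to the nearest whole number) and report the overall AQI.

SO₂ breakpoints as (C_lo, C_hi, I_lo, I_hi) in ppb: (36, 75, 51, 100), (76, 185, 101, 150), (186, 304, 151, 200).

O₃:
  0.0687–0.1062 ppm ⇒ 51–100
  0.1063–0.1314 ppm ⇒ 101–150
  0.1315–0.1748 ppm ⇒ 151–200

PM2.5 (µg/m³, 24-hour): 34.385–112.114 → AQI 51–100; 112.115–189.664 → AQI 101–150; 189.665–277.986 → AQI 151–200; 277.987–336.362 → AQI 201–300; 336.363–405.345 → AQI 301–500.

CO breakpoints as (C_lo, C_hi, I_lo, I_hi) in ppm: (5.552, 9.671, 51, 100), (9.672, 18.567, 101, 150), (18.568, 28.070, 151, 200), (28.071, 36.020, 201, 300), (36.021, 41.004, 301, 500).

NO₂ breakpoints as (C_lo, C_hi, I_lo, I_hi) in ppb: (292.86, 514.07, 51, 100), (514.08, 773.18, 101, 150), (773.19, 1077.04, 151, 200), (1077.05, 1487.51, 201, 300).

450

SO₂: row 76–185 (AQI 101–150). (150−101)·(87−76)/(185−76) + 101 = 49·11/109 + 101 ≈ 105.94 → 106.
O₃ 0.1530: bracket 0.1315–0.1748 → index 151–200; slope 49/0.0433, offset 0.0215.
AQI = 151 + 49/0.0433·0.0215 ≈ 175.33 ⇒ 175.
PM2.5: 388.114 lies in 336.363–405.345, so I_lo=301, I_hi=500, C_lo=336.363, C_hi=405.345.
(500−301)/(405.345−336.363) × (388.114−336.363) + 301 = 199/68.982 × 51.751 + 301 ≈ 450.29 → 450.
CO: row 9.672–18.567 (AQI 101–150). (150−101)·(15.501−9.672)/(18.567−9.672) + 101 = 49·5.829/8.895 + 101 ≈ 133.11 → 133.
NO₂: 899.82 lies in 773.19–1077.04, so I_lo=151, I_hi=200, C_lo=773.19, C_hi=1077.04.
(200−151)/(1077.04−773.19) × (899.82−773.19) + 151 = 49/303.85 × 126.63 + 151 ≈ 171.42 → 171.
Sub-indices: SO₂→106, O₃→175, PM2.5→450, CO→133, NO₂→171. Overall AQI = max = 450; dominant pollutant is PM2.5.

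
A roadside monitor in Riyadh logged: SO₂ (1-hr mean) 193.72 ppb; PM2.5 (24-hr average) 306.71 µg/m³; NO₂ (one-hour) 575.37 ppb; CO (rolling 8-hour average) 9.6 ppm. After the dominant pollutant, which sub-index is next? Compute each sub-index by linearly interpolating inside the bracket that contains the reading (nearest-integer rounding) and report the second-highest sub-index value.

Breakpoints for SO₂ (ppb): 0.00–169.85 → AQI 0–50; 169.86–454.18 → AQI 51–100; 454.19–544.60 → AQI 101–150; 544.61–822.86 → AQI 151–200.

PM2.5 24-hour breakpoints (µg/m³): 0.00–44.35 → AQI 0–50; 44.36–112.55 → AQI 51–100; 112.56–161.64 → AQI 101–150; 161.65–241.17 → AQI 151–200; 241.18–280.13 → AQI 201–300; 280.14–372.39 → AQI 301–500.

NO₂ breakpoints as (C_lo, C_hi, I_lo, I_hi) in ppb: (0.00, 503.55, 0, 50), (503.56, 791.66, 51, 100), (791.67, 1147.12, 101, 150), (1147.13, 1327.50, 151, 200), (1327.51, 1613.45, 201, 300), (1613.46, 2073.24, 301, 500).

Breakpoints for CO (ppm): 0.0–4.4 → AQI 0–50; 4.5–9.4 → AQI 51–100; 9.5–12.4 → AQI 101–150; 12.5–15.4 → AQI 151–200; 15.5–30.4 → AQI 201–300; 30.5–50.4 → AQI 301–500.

SO₂: 193.72 lies in 169.86–454.18, so I_lo=51, I_hi=100, C_lo=169.86, C_hi=454.18.
(100−51)/(454.18−169.86) × (193.72−169.86) + 51 = 49/284.32 × 23.86 + 51 ≈ 55.11 → 55.
PM2.5: row 280.14–372.39 (AQI 301–500). (500−301)·(306.71−280.14)/(372.39−280.14) + 301 = 199·26.57/92.25 + 301 ≈ 358.32 → 358.
NO₂: 575.37 lies in 503.56–791.66, so I_lo=51, I_hi=100, C_lo=503.56, C_hi=791.66.
(100−51)/(791.66−503.56) × (575.37−503.56) + 51 = 49/288.10 × 71.81 + 51 ≈ 63.21 → 63.
CO 9.6: bracket 9.5–12.4 → index 101–150; slope 49/2.9, offset 0.1.
AQI = 101 + 49/2.9·0.1 ≈ 102.69 ⇒ 103.
Sub-indices: SO₂→55, PM2.5→358, NO₂→63, CO→103. Ranked high→low: 358, 103, 63, 55. Second-highest sub-index = 103.

103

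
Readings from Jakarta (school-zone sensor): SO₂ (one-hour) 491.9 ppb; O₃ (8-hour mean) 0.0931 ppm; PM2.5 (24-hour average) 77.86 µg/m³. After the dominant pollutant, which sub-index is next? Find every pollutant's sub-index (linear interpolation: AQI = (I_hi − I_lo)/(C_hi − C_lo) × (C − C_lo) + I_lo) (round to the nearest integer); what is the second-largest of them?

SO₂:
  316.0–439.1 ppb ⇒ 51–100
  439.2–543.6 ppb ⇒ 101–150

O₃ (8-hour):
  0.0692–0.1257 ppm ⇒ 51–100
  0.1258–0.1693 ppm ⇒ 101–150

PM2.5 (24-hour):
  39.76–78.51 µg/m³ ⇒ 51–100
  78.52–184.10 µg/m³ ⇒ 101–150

SO₂ 491.9: bracket 439.2–543.6 → index 101–150; slope 49/104.4, offset 52.7.
AQI = 101 + 49/104.4·52.7 ≈ 125.73 ⇒ 126.
O₃ 0.0931: bracket 0.0692–0.1257 → index 51–100; slope 49/0.0565, offset 0.0239.
AQI = 51 + 49/0.0565·0.0239 ≈ 71.73 ⇒ 72.
PM2.5: 77.86 lies in 39.76–78.51, so I_lo=51, I_hi=100, C_lo=39.76, C_hi=78.51.
(100−51)/(78.51−39.76) × (77.86−39.76) + 51 = 49/38.75 × 38.10 + 51 ≈ 99.18 → 99.
Sub-indices: SO₂→126, O₃→72, PM2.5→99. Ranked high→low: 126, 99, 72. Second-highest sub-index = 99.

99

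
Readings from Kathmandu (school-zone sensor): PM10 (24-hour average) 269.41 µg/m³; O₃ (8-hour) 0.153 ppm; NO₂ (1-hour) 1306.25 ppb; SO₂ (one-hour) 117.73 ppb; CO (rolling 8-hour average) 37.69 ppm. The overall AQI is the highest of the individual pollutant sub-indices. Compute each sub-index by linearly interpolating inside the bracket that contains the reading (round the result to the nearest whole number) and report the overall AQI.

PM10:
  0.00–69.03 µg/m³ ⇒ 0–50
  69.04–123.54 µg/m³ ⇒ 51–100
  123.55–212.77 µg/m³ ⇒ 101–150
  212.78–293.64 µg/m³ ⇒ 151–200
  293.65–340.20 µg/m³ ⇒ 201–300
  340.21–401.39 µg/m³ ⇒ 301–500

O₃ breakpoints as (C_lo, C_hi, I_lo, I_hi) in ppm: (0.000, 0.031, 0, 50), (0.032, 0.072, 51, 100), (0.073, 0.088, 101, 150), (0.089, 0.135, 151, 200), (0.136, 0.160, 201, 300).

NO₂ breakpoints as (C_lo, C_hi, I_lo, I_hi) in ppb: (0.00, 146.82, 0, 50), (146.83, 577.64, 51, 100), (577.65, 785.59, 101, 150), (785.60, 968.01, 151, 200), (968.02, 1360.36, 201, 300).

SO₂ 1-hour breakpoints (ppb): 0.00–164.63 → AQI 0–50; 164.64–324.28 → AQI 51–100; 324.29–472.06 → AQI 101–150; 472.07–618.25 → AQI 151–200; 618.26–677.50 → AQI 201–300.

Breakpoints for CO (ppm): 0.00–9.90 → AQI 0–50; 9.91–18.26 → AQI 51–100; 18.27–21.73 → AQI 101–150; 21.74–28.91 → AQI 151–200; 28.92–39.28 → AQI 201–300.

286

PM10: 269.41 ∈ [212.78, 293.64] ↔ index [151, 200].
151 + (269.41−212.78)·(200−151)/(293.64−212.78) = 151 + 56.63·49/80.86 ≈ 185.32, so AQI = 185.
O₃: 0.153 ∈ [0.136, 0.160] ↔ index [201, 300].
201 + (0.153−0.136)·(300−201)/(0.160−0.136) = 201 + 0.017·99/0.024 ≈ 271.13, so AQI = 271.
NO₂: row 968.02–1360.36 (AQI 201–300). (300−201)·(1306.25−968.02)/(1360.36−968.02) + 201 = 99·338.23/392.34 + 201 ≈ 286.35 → 286.
SO₂: 117.73 lies in 0.00–164.63, so I_lo=0, I_hi=50, C_lo=0.00, C_hi=164.63.
(50−0)/(164.63−0.00) × (117.73−0.00) + 0 = 50/164.63 × 117.73 + 0 ≈ 35.76 → 36.
CO: 37.69 ∈ [28.92, 39.28] ↔ index [201, 300].
201 + (37.69−28.92)·(300−201)/(39.28−28.92) = 201 + 8.77·99/10.36 ≈ 284.81, so AQI = 285.
Sub-indices: PM10→185, O₃→271, NO₂→286, SO₂→36, CO→285. Overall AQI = max = 286; dominant pollutant is NO₂.
AQI 286: Very Unhealthy.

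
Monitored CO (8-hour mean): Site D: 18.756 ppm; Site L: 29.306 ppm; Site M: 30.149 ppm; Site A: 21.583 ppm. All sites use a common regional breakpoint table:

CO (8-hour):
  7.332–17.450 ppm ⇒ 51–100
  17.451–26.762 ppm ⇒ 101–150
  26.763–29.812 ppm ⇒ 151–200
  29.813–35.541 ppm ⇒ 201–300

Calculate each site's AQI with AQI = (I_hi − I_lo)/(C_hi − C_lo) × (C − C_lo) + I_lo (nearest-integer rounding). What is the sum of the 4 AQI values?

630

Site D: row 17.451–26.762 (AQI 101–150). (150−101)·(18.756−17.451)/(26.762−17.451) + 101 = 49·1.305/9.311 + 101 ≈ 107.87 → 108.
Site L: 29.306 ∈ [26.763, 29.812] ↔ index [151, 200].
151 + (29.306−26.763)·(200−151)/(29.812−26.763) = 151 + 2.543·49/3.049 ≈ 191.87, so AQI = 192.
Site M 30.149: bracket 29.813–35.541 → index 201–300; slope 99/5.728, offset 0.336.
AQI = 201 + 99/5.728·0.336 ≈ 206.81 ⇒ 207.
Site A: row 17.451–26.762 (AQI 101–150). (150−101)·(21.583−17.451)/(26.762−17.451) + 101 = 49·4.132/9.311 + 101 ≈ 122.75 → 123.
AQIs: Site D=108, Site L=192, Site M=207, Site A=123. Sum = 108 + 192 + 207 + 123 = 630.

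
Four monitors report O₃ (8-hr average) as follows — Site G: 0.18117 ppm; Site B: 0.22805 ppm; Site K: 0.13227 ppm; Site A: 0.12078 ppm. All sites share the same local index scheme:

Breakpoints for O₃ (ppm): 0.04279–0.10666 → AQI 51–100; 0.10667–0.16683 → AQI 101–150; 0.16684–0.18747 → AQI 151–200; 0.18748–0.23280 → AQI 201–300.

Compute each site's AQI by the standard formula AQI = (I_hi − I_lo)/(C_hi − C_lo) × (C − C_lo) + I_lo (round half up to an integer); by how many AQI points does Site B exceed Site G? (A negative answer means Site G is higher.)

Site G: 0.18117 lies in 0.16684–0.18747, so I_lo=151, I_hi=200, C_lo=0.16684, C_hi=0.18747.
(200−151)/(0.18747−0.16684) × (0.18117−0.16684) + 151 = 49/0.02063 × 0.01433 + 151 ≈ 185.04 → 185.
Site B: row 0.18748–0.23280 (AQI 201–300). (300−201)·(0.22805−0.18748)/(0.23280−0.18748) + 201 = 99·0.04057/0.04532 + 201 ≈ 289.62 → 290.
Site K: 0.13227 lies in 0.10667–0.16683, so I_lo=101, I_hi=150, C_lo=0.10667, C_hi=0.16683.
(150−101)/(0.16683−0.10667) × (0.13227−0.10667) + 101 = 49/0.06016 × 0.02560 + 101 ≈ 121.85 → 122.
Site A: 0.12078 ∈ [0.10667, 0.16683] ↔ index [101, 150].
101 + (0.12078−0.10667)·(150−101)/(0.16683−0.10667) = 101 + 0.01411·49/0.06016 ≈ 112.49, so AQI = 112.
AQIs: Site G=185, Site B=290, Site K=122, Site A=112. Site B (290) − Site G (185) = 105.

105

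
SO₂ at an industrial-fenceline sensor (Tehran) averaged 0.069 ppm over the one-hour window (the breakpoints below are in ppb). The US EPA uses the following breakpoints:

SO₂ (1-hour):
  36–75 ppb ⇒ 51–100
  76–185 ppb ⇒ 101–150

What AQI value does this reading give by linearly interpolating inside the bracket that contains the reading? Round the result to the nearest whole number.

92

Convert: 0.069 ppm = 69 ppb.
SO₂: row 36–75 (AQI 51–100). (100−51)·(69−36)/(75−36) + 51 = 49·33/39 + 51 ≈ 92.46 → 92.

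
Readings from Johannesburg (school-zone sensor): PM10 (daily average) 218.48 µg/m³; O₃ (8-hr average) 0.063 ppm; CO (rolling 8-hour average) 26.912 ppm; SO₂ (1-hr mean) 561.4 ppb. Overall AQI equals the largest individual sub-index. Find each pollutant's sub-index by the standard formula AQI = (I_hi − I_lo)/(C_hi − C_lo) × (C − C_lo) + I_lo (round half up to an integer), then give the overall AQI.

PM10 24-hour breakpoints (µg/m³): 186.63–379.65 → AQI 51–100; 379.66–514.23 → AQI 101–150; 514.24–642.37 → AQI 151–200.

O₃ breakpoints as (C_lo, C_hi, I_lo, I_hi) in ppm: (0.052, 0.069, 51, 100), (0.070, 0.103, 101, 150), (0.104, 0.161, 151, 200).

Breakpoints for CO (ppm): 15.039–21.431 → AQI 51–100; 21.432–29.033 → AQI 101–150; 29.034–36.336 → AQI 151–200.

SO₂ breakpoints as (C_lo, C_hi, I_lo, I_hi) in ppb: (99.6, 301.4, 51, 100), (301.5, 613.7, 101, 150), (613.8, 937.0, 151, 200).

PM10: row 186.63–379.65 (AQI 51–100). (100−51)·(218.48−186.63)/(379.65−186.63) + 51 = 49·31.85/193.02 + 51 ≈ 59.09 → 59.
O₃: 0.063 lies in 0.052–0.069, so I_lo=51, I_hi=100, C_lo=0.052, C_hi=0.069.
(100−51)/(0.069−0.052) × (0.063−0.052) + 51 = 49/0.017 × 0.011 + 51 ≈ 82.71 → 83.
CO: row 21.432–29.033 (AQI 101–150). (150−101)·(26.912−21.432)/(29.033−21.432) + 101 = 49·5.480/7.601 + 101 ≈ 136.33 → 136.
SO₂: 561.4 lies in 301.5–613.7, so I_lo=101, I_hi=150, C_lo=301.5, C_hi=613.7.
(150−101)/(613.7−301.5) × (561.4−301.5) + 101 = 49/312.2 × 259.9 + 101 ≈ 141.79 → 142.
Sub-indices: PM10→59, O₃→83, CO→136, SO₂→142. Overall AQI = max = 142; dominant pollutant is SO₂.

142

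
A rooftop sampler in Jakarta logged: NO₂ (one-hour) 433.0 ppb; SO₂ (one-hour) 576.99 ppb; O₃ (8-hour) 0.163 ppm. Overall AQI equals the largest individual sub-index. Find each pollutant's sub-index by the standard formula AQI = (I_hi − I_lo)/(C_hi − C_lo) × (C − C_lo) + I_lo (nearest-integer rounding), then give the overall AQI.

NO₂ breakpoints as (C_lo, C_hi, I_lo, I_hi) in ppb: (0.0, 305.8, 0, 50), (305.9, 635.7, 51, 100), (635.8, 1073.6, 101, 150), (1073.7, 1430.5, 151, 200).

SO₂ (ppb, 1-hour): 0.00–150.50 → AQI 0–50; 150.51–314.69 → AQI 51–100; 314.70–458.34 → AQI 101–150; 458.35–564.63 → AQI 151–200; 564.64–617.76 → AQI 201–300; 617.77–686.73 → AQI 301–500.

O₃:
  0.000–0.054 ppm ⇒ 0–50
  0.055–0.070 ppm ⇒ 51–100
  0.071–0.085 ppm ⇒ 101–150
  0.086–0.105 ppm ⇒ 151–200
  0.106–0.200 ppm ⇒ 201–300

NO₂ 433.0: bracket 305.9–635.7 → index 51–100; slope 49/329.8, offset 127.1.
AQI = 51 + 49/329.8·127.1 ≈ 69.88 ⇒ 70.
SO₂: 576.99 ∈ [564.64, 617.76] ↔ index [201, 300].
201 + (576.99−564.64)·(300−201)/(617.76−564.64) = 201 + 12.35·99/53.12 ≈ 224.02, so AQI = 224.
O₃ 0.163: bracket 0.106–0.200 → index 201–300; slope 99/0.094, offset 0.057.
AQI = 201 + 99/0.094·0.057 ≈ 261.03 ⇒ 261.
Sub-indices: NO₂→70, SO₂→224, O₃→261. Overall AQI = max = 261; dominant pollutant is O₃.

261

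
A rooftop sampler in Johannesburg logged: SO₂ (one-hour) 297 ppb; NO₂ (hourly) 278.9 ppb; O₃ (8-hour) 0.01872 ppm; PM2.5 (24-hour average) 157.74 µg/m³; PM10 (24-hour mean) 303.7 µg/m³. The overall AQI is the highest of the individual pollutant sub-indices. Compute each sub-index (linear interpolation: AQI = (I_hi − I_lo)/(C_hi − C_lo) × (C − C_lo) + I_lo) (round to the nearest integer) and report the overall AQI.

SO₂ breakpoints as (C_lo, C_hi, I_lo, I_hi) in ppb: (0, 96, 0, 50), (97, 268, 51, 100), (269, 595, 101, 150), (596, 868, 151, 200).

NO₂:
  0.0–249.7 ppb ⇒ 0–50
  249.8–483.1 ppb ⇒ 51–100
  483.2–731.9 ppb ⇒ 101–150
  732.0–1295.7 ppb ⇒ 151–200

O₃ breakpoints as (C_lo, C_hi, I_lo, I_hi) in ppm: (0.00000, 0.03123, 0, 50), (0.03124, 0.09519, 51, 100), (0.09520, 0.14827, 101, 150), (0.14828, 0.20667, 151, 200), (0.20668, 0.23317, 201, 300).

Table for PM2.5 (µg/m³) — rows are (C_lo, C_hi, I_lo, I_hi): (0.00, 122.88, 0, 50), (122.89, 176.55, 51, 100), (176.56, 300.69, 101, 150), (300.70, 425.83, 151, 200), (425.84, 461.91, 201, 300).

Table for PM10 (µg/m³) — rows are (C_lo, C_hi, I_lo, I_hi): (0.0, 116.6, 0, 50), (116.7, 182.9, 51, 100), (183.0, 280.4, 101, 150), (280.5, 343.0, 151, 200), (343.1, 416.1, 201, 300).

SO₂: 297 ∈ [269, 595] ↔ index [101, 150].
101 + (297−269)·(150−101)/(595−269) = 101 + 28·49/326 ≈ 105.21, so AQI = 105.
NO₂ 278.9: bracket 249.8–483.1 → index 51–100; slope 49/233.3, offset 29.1.
AQI = 51 + 49/233.3·29.1 ≈ 57.11 ⇒ 57.
O₃: row 0.00000–0.03123 (AQI 0–50). (50−0)·(0.01872−0.00000)/(0.03123−0.00000) + 0 = 50·0.01872/0.03123 + 0 ≈ 29.97 → 30.
PM2.5 157.74: bracket 122.89–176.55 → index 51–100; slope 49/53.66, offset 34.85.
AQI = 51 + 49/53.66·34.85 ≈ 82.82 ⇒ 83.
PM10: row 280.5–343.0 (AQI 151–200). (200−151)·(303.7−280.5)/(343.0−280.5) + 151 = 49·23.2/62.5 + 151 ≈ 169.19 → 169.
Sub-indices: SO₂→105, NO₂→57, O₃→30, PM2.5→83, PM10→169. Overall AQI = max = 169; dominant pollutant is PM10.
AQI 169: Unhealthy.

169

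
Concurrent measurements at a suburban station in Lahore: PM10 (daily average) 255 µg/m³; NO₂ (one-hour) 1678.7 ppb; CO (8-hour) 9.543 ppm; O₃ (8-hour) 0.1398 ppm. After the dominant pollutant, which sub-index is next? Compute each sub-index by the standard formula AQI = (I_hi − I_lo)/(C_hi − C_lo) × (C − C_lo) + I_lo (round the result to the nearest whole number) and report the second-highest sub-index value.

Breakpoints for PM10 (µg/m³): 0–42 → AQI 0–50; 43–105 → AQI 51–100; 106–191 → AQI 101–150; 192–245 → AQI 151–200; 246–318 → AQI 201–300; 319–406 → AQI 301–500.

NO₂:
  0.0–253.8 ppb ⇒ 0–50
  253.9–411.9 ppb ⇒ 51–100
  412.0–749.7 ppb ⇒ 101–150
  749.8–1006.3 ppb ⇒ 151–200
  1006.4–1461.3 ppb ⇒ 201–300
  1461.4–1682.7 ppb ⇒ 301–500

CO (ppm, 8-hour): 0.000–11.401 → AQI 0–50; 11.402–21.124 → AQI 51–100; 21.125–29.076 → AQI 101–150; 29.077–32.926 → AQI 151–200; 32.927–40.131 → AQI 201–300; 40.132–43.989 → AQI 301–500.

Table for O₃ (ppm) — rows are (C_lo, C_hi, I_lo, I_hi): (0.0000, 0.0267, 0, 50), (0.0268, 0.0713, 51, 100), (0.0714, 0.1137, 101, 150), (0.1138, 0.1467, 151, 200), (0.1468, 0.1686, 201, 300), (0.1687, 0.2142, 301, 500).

213

PM10 255: bracket 246–318 → index 201–300; slope 99/72, offset 9.
AQI = 201 + 99/72·9 ≈ 213.38 ⇒ 213.
NO₂: 1678.7 ∈ [1461.4, 1682.7] ↔ index [301, 500].
301 + (1678.7−1461.4)·(500−301)/(1682.7−1461.4) = 301 + 217.3·199/221.3 ≈ 496.40, so AQI = 496.
CO: 9.543 ∈ [0.000, 11.401] ↔ index [0, 50].
0 + (9.543−0.000)·(50−0)/(11.401−0.000) = 0 + 9.543·50/11.401 ≈ 41.85, so AQI = 42.
O₃: row 0.1138–0.1467 (AQI 151–200). (200−151)·(0.1398−0.1138)/(0.1467−0.1138) + 151 = 49·0.0260/0.0329 + 151 ≈ 189.72 → 190.
Sub-indices: PM10→213, NO₂→496, CO→42, O₃→190. Ranked high→low: 496, 213, 190, 42. Second-highest sub-index = 213.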